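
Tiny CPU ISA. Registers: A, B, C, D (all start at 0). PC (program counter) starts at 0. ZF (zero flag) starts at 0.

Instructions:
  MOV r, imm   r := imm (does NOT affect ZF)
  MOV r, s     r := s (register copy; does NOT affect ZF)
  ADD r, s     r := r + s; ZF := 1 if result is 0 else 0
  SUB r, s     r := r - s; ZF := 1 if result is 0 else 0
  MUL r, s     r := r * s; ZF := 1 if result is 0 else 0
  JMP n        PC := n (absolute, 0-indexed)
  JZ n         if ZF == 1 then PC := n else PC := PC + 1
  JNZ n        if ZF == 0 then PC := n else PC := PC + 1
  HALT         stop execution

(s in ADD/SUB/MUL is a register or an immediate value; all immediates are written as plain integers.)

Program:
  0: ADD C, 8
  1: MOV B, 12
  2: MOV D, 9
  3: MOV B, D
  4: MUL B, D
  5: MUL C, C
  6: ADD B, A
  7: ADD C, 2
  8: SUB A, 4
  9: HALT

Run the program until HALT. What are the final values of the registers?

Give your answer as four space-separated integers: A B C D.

Step 1: PC=0 exec 'ADD C, 8'. After: A=0 B=0 C=8 D=0 ZF=0 PC=1
Step 2: PC=1 exec 'MOV B, 12'. After: A=0 B=12 C=8 D=0 ZF=0 PC=2
Step 3: PC=2 exec 'MOV D, 9'. After: A=0 B=12 C=8 D=9 ZF=0 PC=3
Step 4: PC=3 exec 'MOV B, D'. After: A=0 B=9 C=8 D=9 ZF=0 PC=4
Step 5: PC=4 exec 'MUL B, D'. After: A=0 B=81 C=8 D=9 ZF=0 PC=5
Step 6: PC=5 exec 'MUL C, C'. After: A=0 B=81 C=64 D=9 ZF=0 PC=6
Step 7: PC=6 exec 'ADD B, A'. After: A=0 B=81 C=64 D=9 ZF=0 PC=7
Step 8: PC=7 exec 'ADD C, 2'. After: A=0 B=81 C=66 D=9 ZF=0 PC=8
Step 9: PC=8 exec 'SUB A, 4'. After: A=-4 B=81 C=66 D=9 ZF=0 PC=9
Step 10: PC=9 exec 'HALT'. After: A=-4 B=81 C=66 D=9 ZF=0 PC=9 HALTED

Answer: -4 81 66 9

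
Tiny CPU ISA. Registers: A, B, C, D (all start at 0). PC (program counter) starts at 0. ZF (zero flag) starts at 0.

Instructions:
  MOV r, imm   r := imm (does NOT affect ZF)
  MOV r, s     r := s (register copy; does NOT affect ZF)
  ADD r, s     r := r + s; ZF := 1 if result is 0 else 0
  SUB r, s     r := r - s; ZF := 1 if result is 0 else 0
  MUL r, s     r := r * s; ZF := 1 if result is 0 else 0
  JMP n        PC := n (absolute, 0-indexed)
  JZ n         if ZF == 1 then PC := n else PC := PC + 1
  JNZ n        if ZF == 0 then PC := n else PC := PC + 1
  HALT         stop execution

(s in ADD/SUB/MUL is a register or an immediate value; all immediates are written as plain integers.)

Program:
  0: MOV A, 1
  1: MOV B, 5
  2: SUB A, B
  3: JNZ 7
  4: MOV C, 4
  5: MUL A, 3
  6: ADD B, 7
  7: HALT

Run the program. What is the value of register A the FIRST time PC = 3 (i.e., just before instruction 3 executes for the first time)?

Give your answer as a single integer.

Step 1: PC=0 exec 'MOV A, 1'. After: A=1 B=0 C=0 D=0 ZF=0 PC=1
Step 2: PC=1 exec 'MOV B, 5'. After: A=1 B=5 C=0 D=0 ZF=0 PC=2
Step 3: PC=2 exec 'SUB A, B'. After: A=-4 B=5 C=0 D=0 ZF=0 PC=3
First time PC=3: A=-4

-4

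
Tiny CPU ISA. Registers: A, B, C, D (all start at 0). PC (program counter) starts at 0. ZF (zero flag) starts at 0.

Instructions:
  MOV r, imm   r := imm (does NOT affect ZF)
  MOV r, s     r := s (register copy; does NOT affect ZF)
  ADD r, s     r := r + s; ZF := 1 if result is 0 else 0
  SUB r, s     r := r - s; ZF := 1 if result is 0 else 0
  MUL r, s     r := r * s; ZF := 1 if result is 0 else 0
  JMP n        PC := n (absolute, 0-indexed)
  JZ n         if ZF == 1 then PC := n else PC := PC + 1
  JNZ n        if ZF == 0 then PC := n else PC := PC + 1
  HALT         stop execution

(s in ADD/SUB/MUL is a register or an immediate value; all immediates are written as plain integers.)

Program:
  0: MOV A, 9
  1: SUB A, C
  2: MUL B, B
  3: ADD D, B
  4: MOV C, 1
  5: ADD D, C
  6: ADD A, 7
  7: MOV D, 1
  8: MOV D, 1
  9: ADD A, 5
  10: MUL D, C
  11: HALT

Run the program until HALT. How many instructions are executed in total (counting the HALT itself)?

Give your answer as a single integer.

Step 1: PC=0 exec 'MOV A, 9'. After: A=9 B=0 C=0 D=0 ZF=0 PC=1
Step 2: PC=1 exec 'SUB A, C'. After: A=9 B=0 C=0 D=0 ZF=0 PC=2
Step 3: PC=2 exec 'MUL B, B'. After: A=9 B=0 C=0 D=0 ZF=1 PC=3
Step 4: PC=3 exec 'ADD D, B'. After: A=9 B=0 C=0 D=0 ZF=1 PC=4
Step 5: PC=4 exec 'MOV C, 1'. After: A=9 B=0 C=1 D=0 ZF=1 PC=5
Step 6: PC=5 exec 'ADD D, C'. After: A=9 B=0 C=1 D=1 ZF=0 PC=6
Step 7: PC=6 exec 'ADD A, 7'. After: A=16 B=0 C=1 D=1 ZF=0 PC=7
Step 8: PC=7 exec 'MOV D, 1'. After: A=16 B=0 C=1 D=1 ZF=0 PC=8
Step 9: PC=8 exec 'MOV D, 1'. After: A=16 B=0 C=1 D=1 ZF=0 PC=9
Step 10: PC=9 exec 'ADD A, 5'. After: A=21 B=0 C=1 D=1 ZF=0 PC=10
Step 11: PC=10 exec 'MUL D, C'. After: A=21 B=0 C=1 D=1 ZF=0 PC=11
Step 12: PC=11 exec 'HALT'. After: A=21 B=0 C=1 D=1 ZF=0 PC=11 HALTED
Total instructions executed: 12

Answer: 12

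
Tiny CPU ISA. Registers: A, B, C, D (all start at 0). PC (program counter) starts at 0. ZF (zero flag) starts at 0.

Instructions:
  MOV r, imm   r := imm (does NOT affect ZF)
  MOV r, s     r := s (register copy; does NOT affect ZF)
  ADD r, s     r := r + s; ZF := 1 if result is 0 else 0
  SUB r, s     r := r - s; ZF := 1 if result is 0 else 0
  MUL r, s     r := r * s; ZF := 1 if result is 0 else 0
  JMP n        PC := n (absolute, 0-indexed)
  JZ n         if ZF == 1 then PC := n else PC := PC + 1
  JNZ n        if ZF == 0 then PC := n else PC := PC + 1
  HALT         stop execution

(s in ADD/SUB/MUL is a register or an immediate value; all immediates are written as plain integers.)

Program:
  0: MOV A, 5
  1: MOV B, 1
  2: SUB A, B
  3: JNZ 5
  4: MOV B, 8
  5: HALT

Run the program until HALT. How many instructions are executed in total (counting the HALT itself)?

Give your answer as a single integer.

Answer: 5

Derivation:
Step 1: PC=0 exec 'MOV A, 5'. After: A=5 B=0 C=0 D=0 ZF=0 PC=1
Step 2: PC=1 exec 'MOV B, 1'. After: A=5 B=1 C=0 D=0 ZF=0 PC=2
Step 3: PC=2 exec 'SUB A, B'. After: A=4 B=1 C=0 D=0 ZF=0 PC=3
Step 4: PC=3 exec 'JNZ 5'. After: A=4 B=1 C=0 D=0 ZF=0 PC=5
Step 5: PC=5 exec 'HALT'. After: A=4 B=1 C=0 D=0 ZF=0 PC=5 HALTED
Total instructions executed: 5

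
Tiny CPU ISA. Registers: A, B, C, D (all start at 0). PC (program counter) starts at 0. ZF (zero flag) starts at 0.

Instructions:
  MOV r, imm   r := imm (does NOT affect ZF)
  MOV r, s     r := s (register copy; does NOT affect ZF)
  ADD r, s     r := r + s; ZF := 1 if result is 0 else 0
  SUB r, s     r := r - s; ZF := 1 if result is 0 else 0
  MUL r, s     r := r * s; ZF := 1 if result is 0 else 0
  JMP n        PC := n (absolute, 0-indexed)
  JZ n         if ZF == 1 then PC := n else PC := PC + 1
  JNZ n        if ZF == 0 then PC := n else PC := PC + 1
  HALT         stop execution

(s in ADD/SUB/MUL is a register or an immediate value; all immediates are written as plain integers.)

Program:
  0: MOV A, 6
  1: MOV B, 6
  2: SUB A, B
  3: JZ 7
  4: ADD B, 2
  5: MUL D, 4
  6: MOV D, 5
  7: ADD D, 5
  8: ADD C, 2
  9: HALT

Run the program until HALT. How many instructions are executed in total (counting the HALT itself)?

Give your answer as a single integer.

Step 1: PC=0 exec 'MOV A, 6'. After: A=6 B=0 C=0 D=0 ZF=0 PC=1
Step 2: PC=1 exec 'MOV B, 6'. After: A=6 B=6 C=0 D=0 ZF=0 PC=2
Step 3: PC=2 exec 'SUB A, B'. After: A=0 B=6 C=0 D=0 ZF=1 PC=3
Step 4: PC=3 exec 'JZ 7'. After: A=0 B=6 C=0 D=0 ZF=1 PC=7
Step 5: PC=7 exec 'ADD D, 5'. After: A=0 B=6 C=0 D=5 ZF=0 PC=8
Step 6: PC=8 exec 'ADD C, 2'. After: A=0 B=6 C=2 D=5 ZF=0 PC=9
Step 7: PC=9 exec 'HALT'. After: A=0 B=6 C=2 D=5 ZF=0 PC=9 HALTED
Total instructions executed: 7

Answer: 7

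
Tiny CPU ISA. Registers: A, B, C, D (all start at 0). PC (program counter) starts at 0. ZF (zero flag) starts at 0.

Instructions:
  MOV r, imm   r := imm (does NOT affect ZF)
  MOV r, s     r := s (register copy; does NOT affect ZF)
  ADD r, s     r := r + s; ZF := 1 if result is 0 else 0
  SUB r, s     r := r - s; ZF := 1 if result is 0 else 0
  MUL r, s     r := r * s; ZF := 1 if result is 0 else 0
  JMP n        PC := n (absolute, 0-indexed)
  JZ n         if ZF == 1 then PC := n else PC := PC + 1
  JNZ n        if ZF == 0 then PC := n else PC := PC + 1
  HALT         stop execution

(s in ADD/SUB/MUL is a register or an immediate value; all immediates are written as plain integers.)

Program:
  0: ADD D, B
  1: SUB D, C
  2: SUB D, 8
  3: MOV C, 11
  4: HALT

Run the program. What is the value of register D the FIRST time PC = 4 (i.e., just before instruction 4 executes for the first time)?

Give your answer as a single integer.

Step 1: PC=0 exec 'ADD D, B'. After: A=0 B=0 C=0 D=0 ZF=1 PC=1
Step 2: PC=1 exec 'SUB D, C'. After: A=0 B=0 C=0 D=0 ZF=1 PC=2
Step 3: PC=2 exec 'SUB D, 8'. After: A=0 B=0 C=0 D=-8 ZF=0 PC=3
Step 4: PC=3 exec 'MOV C, 11'. After: A=0 B=0 C=11 D=-8 ZF=0 PC=4
First time PC=4: D=-8

-8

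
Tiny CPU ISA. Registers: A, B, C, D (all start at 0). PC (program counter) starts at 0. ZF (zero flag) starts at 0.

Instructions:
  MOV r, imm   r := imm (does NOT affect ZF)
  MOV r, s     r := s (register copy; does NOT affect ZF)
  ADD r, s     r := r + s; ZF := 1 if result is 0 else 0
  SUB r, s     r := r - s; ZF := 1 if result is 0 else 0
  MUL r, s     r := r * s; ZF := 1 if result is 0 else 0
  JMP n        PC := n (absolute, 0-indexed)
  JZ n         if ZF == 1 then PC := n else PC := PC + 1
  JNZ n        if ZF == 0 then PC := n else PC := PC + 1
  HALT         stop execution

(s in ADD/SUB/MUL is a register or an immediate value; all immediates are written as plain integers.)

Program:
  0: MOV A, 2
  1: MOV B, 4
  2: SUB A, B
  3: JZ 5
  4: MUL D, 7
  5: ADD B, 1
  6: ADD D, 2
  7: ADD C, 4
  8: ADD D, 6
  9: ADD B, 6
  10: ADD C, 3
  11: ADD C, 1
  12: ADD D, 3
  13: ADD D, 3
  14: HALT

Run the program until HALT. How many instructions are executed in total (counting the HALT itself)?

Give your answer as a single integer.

Step 1: PC=0 exec 'MOV A, 2'. After: A=2 B=0 C=0 D=0 ZF=0 PC=1
Step 2: PC=1 exec 'MOV B, 4'. After: A=2 B=4 C=0 D=0 ZF=0 PC=2
Step 3: PC=2 exec 'SUB A, B'. After: A=-2 B=4 C=0 D=0 ZF=0 PC=3
Step 4: PC=3 exec 'JZ 5'. After: A=-2 B=4 C=0 D=0 ZF=0 PC=4
Step 5: PC=4 exec 'MUL D, 7'. After: A=-2 B=4 C=0 D=0 ZF=1 PC=5
Step 6: PC=5 exec 'ADD B, 1'. After: A=-2 B=5 C=0 D=0 ZF=0 PC=6
Step 7: PC=6 exec 'ADD D, 2'. After: A=-2 B=5 C=0 D=2 ZF=0 PC=7
Step 8: PC=7 exec 'ADD C, 4'. After: A=-2 B=5 C=4 D=2 ZF=0 PC=8
Step 9: PC=8 exec 'ADD D, 6'. After: A=-2 B=5 C=4 D=8 ZF=0 PC=9
Step 10: PC=9 exec 'ADD B, 6'. After: A=-2 B=11 C=4 D=8 ZF=0 PC=10
Step 11: PC=10 exec 'ADD C, 3'. After: A=-2 B=11 C=7 D=8 ZF=0 PC=11
Step 12: PC=11 exec 'ADD C, 1'. After: A=-2 B=11 C=8 D=8 ZF=0 PC=12
Step 13: PC=12 exec 'ADD D, 3'. After: A=-2 B=11 C=8 D=11 ZF=0 PC=13
Step 14: PC=13 exec 'ADD D, 3'. After: A=-2 B=11 C=8 D=14 ZF=0 PC=14
Step 15: PC=14 exec 'HALT'. After: A=-2 B=11 C=8 D=14 ZF=0 PC=14 HALTED
Total instructions executed: 15

Answer: 15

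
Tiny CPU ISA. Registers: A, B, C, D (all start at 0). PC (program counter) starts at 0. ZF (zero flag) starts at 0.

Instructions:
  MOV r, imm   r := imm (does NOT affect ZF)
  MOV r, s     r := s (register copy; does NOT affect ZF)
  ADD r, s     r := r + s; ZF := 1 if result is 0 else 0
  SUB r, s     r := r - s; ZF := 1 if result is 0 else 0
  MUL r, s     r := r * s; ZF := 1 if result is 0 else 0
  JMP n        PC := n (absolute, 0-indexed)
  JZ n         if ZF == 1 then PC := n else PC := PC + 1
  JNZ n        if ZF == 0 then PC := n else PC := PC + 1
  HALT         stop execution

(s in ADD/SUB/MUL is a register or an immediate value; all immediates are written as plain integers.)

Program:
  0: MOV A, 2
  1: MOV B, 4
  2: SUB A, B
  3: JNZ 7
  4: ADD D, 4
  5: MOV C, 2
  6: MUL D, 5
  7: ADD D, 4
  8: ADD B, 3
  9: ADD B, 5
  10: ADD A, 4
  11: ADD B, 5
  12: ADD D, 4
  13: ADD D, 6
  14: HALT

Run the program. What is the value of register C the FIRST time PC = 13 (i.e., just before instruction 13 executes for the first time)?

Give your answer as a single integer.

Step 1: PC=0 exec 'MOV A, 2'. After: A=2 B=0 C=0 D=0 ZF=0 PC=1
Step 2: PC=1 exec 'MOV B, 4'. After: A=2 B=4 C=0 D=0 ZF=0 PC=2
Step 3: PC=2 exec 'SUB A, B'. After: A=-2 B=4 C=0 D=0 ZF=0 PC=3
Step 4: PC=3 exec 'JNZ 7'. After: A=-2 B=4 C=0 D=0 ZF=0 PC=7
Step 5: PC=7 exec 'ADD D, 4'. After: A=-2 B=4 C=0 D=4 ZF=0 PC=8
Step 6: PC=8 exec 'ADD B, 3'. After: A=-2 B=7 C=0 D=4 ZF=0 PC=9
Step 7: PC=9 exec 'ADD B, 5'. After: A=-2 B=12 C=0 D=4 ZF=0 PC=10
Step 8: PC=10 exec 'ADD A, 4'. After: A=2 B=12 C=0 D=4 ZF=0 PC=11
Step 9: PC=11 exec 'ADD B, 5'. After: A=2 B=17 C=0 D=4 ZF=0 PC=12
Step 10: PC=12 exec 'ADD D, 4'. After: A=2 B=17 C=0 D=8 ZF=0 PC=13
First time PC=13: C=0

0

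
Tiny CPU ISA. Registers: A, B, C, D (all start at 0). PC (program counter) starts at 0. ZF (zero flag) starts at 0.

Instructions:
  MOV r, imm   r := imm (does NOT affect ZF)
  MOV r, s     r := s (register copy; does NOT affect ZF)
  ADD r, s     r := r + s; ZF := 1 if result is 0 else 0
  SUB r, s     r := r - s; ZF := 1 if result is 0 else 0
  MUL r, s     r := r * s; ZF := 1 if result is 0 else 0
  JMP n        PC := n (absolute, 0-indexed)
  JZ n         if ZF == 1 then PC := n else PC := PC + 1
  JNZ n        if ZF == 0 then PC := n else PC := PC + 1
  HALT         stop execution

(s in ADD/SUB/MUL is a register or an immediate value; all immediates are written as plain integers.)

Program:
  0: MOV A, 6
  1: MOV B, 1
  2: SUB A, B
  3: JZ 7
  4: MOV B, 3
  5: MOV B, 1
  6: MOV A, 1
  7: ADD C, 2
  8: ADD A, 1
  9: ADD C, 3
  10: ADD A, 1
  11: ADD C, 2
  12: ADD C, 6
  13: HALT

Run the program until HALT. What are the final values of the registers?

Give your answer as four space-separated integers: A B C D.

Answer: 3 1 13 0

Derivation:
Step 1: PC=0 exec 'MOV A, 6'. After: A=6 B=0 C=0 D=0 ZF=0 PC=1
Step 2: PC=1 exec 'MOV B, 1'. After: A=6 B=1 C=0 D=0 ZF=0 PC=2
Step 3: PC=2 exec 'SUB A, B'. After: A=5 B=1 C=0 D=0 ZF=0 PC=3
Step 4: PC=3 exec 'JZ 7'. After: A=5 B=1 C=0 D=0 ZF=0 PC=4
Step 5: PC=4 exec 'MOV B, 3'. After: A=5 B=3 C=0 D=0 ZF=0 PC=5
Step 6: PC=5 exec 'MOV B, 1'. After: A=5 B=1 C=0 D=0 ZF=0 PC=6
Step 7: PC=6 exec 'MOV A, 1'. After: A=1 B=1 C=0 D=0 ZF=0 PC=7
Step 8: PC=7 exec 'ADD C, 2'. After: A=1 B=1 C=2 D=0 ZF=0 PC=8
Step 9: PC=8 exec 'ADD A, 1'. After: A=2 B=1 C=2 D=0 ZF=0 PC=9
Step 10: PC=9 exec 'ADD C, 3'. After: A=2 B=1 C=5 D=0 ZF=0 PC=10
Step 11: PC=10 exec 'ADD A, 1'. After: A=3 B=1 C=5 D=0 ZF=0 PC=11
Step 12: PC=11 exec 'ADD C, 2'. After: A=3 B=1 C=7 D=0 ZF=0 PC=12
Step 13: PC=12 exec 'ADD C, 6'. After: A=3 B=1 C=13 D=0 ZF=0 PC=13
Step 14: PC=13 exec 'HALT'. After: A=3 B=1 C=13 D=0 ZF=0 PC=13 HALTED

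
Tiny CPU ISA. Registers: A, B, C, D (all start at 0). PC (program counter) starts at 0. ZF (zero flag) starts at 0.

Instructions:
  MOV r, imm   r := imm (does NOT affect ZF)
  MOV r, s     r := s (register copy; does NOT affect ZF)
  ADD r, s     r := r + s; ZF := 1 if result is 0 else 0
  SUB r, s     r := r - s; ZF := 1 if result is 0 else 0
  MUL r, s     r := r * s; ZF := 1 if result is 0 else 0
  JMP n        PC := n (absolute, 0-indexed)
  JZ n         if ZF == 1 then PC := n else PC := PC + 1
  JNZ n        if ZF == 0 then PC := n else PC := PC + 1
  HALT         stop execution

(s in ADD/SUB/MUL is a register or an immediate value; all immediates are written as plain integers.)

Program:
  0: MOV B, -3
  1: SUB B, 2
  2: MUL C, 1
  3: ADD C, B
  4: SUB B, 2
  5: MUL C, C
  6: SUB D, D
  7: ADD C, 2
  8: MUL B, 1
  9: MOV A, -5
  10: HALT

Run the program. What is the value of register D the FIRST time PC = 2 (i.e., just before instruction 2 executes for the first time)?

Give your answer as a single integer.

Step 1: PC=0 exec 'MOV B, -3'. After: A=0 B=-3 C=0 D=0 ZF=0 PC=1
Step 2: PC=1 exec 'SUB B, 2'. After: A=0 B=-5 C=0 D=0 ZF=0 PC=2
First time PC=2: D=0

0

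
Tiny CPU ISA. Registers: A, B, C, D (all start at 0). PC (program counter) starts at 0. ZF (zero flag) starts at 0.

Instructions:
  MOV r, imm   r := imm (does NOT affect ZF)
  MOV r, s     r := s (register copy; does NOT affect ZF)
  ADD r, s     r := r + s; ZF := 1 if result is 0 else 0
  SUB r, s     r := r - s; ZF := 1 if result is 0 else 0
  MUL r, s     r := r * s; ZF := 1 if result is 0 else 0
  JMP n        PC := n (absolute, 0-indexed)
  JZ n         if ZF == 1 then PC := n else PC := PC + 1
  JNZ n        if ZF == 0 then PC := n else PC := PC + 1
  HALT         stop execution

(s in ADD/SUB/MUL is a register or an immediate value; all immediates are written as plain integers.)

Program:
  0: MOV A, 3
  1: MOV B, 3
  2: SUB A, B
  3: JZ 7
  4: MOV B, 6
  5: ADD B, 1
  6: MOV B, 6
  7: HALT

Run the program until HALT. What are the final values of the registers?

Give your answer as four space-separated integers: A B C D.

Step 1: PC=0 exec 'MOV A, 3'. After: A=3 B=0 C=0 D=0 ZF=0 PC=1
Step 2: PC=1 exec 'MOV B, 3'. After: A=3 B=3 C=0 D=0 ZF=0 PC=2
Step 3: PC=2 exec 'SUB A, B'. After: A=0 B=3 C=0 D=0 ZF=1 PC=3
Step 4: PC=3 exec 'JZ 7'. After: A=0 B=3 C=0 D=0 ZF=1 PC=7
Step 5: PC=7 exec 'HALT'. After: A=0 B=3 C=0 D=0 ZF=1 PC=7 HALTED

Answer: 0 3 0 0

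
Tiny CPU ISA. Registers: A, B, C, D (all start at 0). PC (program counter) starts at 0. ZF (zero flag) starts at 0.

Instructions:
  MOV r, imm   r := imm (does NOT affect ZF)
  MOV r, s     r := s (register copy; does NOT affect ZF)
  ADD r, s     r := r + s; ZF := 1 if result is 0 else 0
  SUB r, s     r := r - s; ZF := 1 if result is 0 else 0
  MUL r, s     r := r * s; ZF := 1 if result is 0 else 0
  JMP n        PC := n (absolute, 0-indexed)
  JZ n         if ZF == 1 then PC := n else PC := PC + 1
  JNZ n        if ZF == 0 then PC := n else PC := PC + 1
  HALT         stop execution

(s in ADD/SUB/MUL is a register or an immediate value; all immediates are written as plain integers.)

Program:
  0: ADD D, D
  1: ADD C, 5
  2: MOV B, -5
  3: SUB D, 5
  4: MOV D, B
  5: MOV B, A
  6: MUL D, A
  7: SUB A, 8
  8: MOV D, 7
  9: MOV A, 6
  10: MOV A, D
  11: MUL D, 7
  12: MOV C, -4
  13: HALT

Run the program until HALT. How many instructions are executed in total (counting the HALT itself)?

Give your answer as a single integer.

Step 1: PC=0 exec 'ADD D, D'. After: A=0 B=0 C=0 D=0 ZF=1 PC=1
Step 2: PC=1 exec 'ADD C, 5'. After: A=0 B=0 C=5 D=0 ZF=0 PC=2
Step 3: PC=2 exec 'MOV B, -5'. After: A=0 B=-5 C=5 D=0 ZF=0 PC=3
Step 4: PC=3 exec 'SUB D, 5'. After: A=0 B=-5 C=5 D=-5 ZF=0 PC=4
Step 5: PC=4 exec 'MOV D, B'. After: A=0 B=-5 C=5 D=-5 ZF=0 PC=5
Step 6: PC=5 exec 'MOV B, A'. After: A=0 B=0 C=5 D=-5 ZF=0 PC=6
Step 7: PC=6 exec 'MUL D, A'. After: A=0 B=0 C=5 D=0 ZF=1 PC=7
Step 8: PC=7 exec 'SUB A, 8'. After: A=-8 B=0 C=5 D=0 ZF=0 PC=8
Step 9: PC=8 exec 'MOV D, 7'. After: A=-8 B=0 C=5 D=7 ZF=0 PC=9
Step 10: PC=9 exec 'MOV A, 6'. After: A=6 B=0 C=5 D=7 ZF=0 PC=10
Step 11: PC=10 exec 'MOV A, D'. After: A=7 B=0 C=5 D=7 ZF=0 PC=11
Step 12: PC=11 exec 'MUL D, 7'. After: A=7 B=0 C=5 D=49 ZF=0 PC=12
Step 13: PC=12 exec 'MOV C, -4'. After: A=7 B=0 C=-4 D=49 ZF=0 PC=13
Step 14: PC=13 exec 'HALT'. After: A=7 B=0 C=-4 D=49 ZF=0 PC=13 HALTED
Total instructions executed: 14

Answer: 14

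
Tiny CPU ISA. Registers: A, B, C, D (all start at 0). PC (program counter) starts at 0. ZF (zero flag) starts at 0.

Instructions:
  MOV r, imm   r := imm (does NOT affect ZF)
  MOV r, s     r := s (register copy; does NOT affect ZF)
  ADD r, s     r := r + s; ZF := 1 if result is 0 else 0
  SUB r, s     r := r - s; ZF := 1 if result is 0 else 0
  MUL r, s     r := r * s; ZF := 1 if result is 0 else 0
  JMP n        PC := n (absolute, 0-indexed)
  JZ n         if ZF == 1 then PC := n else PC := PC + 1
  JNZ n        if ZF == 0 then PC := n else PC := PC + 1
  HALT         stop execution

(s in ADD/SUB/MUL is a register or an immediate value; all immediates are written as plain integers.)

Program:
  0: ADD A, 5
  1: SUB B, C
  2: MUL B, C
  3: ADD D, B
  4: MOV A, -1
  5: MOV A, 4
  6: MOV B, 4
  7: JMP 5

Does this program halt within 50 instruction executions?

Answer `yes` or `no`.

Step 1: PC=0 exec 'ADD A, 5'. After: A=5 B=0 C=0 D=0 ZF=0 PC=1
Step 2: PC=1 exec 'SUB B, C'. After: A=5 B=0 C=0 D=0 ZF=1 PC=2
Step 3: PC=2 exec 'MUL B, C'. After: A=5 B=0 C=0 D=0 ZF=1 PC=3
Step 4: PC=3 exec 'ADD D, B'. After: A=5 B=0 C=0 D=0 ZF=1 PC=4
Step 5: PC=4 exec 'MOV A, -1'. After: A=-1 B=0 C=0 D=0 ZF=1 PC=5
Step 6: PC=5 exec 'MOV A, 4'. After: A=4 B=0 C=0 D=0 ZF=1 PC=6
Step 7: PC=6 exec 'MOV B, 4'. After: A=4 B=4 C=0 D=0 ZF=1 PC=7
Step 8: PC=7 exec 'JMP 5'. After: A=4 B=4 C=0 D=0 ZF=1 PC=5
Step 9: PC=5 exec 'MOV A, 4'. After: A=4 B=4 C=0 D=0 ZF=1 PC=6
Step 10: PC=6 exec 'MOV B, 4'. After: A=4 B=4 C=0 D=0 ZF=1 PC=7
State after step 10 equals state after step 7: the program is in a cycle of length 3 and will never halt.

Answer: no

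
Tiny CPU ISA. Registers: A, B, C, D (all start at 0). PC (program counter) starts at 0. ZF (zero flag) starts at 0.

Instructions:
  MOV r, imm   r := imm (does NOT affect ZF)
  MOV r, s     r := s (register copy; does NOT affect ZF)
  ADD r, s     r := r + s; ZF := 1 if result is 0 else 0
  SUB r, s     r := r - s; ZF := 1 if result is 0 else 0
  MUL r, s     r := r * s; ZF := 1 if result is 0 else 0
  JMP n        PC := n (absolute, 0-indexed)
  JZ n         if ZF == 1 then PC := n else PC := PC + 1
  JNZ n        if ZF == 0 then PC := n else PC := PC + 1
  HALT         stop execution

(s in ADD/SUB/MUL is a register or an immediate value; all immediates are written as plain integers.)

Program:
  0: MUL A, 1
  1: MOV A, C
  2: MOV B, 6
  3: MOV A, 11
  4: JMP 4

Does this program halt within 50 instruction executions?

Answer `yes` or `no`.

Answer: no

Derivation:
Step 1: PC=0 exec 'MUL A, 1'. After: A=0 B=0 C=0 D=0 ZF=1 PC=1
Step 2: PC=1 exec 'MOV A, C'. After: A=0 B=0 C=0 D=0 ZF=1 PC=2
Step 3: PC=2 exec 'MOV B, 6'. After: A=0 B=6 C=0 D=0 ZF=1 PC=3
Step 4: PC=3 exec 'MOV A, 11'. After: A=11 B=6 C=0 D=0 ZF=1 PC=4
Step 5: PC=4 exec 'JMP 4'. After: A=11 B=6 C=0 D=0 ZF=1 PC=4
State after step 5 equals state after step 4: the program is in a cycle of length 1 and will never halt.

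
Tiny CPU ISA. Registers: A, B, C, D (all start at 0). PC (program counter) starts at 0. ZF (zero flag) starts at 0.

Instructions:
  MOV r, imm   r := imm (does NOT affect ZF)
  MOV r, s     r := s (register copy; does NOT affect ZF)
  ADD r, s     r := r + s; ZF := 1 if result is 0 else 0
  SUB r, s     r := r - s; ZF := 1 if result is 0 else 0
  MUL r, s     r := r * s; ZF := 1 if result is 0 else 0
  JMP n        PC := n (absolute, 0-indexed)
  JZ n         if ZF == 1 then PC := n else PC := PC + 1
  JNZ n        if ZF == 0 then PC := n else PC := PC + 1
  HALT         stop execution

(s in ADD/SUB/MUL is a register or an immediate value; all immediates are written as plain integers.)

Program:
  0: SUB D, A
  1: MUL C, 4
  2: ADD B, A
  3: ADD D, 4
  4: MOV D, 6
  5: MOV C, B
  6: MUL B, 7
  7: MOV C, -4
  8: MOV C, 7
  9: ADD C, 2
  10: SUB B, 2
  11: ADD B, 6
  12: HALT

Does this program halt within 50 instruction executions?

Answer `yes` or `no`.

Step 1: PC=0 exec 'SUB D, A'. After: A=0 B=0 C=0 D=0 ZF=1 PC=1
Step 2: PC=1 exec 'MUL C, 4'. After: A=0 B=0 C=0 D=0 ZF=1 PC=2
Step 3: PC=2 exec 'ADD B, A'. After: A=0 B=0 C=0 D=0 ZF=1 PC=3
Step 4: PC=3 exec 'ADD D, 4'. After: A=0 B=0 C=0 D=4 ZF=0 PC=4
Step 5: PC=4 exec 'MOV D, 6'. After: A=0 B=0 C=0 D=6 ZF=0 PC=5
Step 6: PC=5 exec 'MOV C, B'. After: A=0 B=0 C=0 D=6 ZF=0 PC=6
Step 7: PC=6 exec 'MUL B, 7'. After: A=0 B=0 C=0 D=6 ZF=1 PC=7
Step 8: PC=7 exec 'MOV C, -4'. After: A=0 B=0 C=-4 D=6 ZF=1 PC=8
Step 9: PC=8 exec 'MOV C, 7'. After: A=0 B=0 C=7 D=6 ZF=1 PC=9
Step 10: PC=9 exec 'ADD C, 2'. After: A=0 B=0 C=9 D=6 ZF=0 PC=10
Step 11: PC=10 exec 'SUB B, 2'. After: A=0 B=-2 C=9 D=6 ZF=0 PC=11
Step 12: PC=11 exec 'ADD B, 6'. After: A=0 B=4 C=9 D=6 ZF=0 PC=12
Step 13: PC=12 exec 'HALT'. After: A=0 B=4 C=9 D=6 ZF=0 PC=12 HALTED

Answer: yes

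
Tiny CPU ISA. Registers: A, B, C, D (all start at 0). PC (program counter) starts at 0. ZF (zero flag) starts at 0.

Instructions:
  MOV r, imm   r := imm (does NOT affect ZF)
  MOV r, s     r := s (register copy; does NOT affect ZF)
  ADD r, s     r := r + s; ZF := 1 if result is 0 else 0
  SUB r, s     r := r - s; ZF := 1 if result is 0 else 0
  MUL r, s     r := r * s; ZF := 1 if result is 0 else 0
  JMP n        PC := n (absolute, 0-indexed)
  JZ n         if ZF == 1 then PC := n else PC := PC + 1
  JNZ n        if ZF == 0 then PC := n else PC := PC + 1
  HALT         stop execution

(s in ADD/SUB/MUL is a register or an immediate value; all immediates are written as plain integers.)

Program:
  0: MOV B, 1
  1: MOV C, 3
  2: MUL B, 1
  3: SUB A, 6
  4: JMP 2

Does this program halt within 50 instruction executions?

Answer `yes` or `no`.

Step 1: PC=0 exec 'MOV B, 1'. After: A=0 B=1 C=0 D=0 ZF=0 PC=1
Step 2: PC=1 exec 'MOV C, 3'. After: A=0 B=1 C=3 D=0 ZF=0 PC=2
Step 3: PC=2 exec 'MUL B, 1'. After: A=0 B=1 C=3 D=0 ZF=0 PC=3
Step 4: PC=3 exec 'SUB A, 6'. After: A=-6 B=1 C=3 D=0 ZF=0 PC=4
Step 5: PC=4 exec 'JMP 2'. After: A=-6 B=1 C=3 D=0 ZF=0 PC=2
Step 6: PC=2 exec 'MUL B, 1'. After: A=-6 B=1 C=3 D=0 ZF=0 PC=3
Step 7: PC=3 exec 'SUB A, 6'. After: A=-12 B=1 C=3 D=0 ZF=0 PC=4
Step 8: PC=4 exec 'JMP 2'. After: A=-12 B=1 C=3 D=0 ZF=0 PC=2
Step 9: PC=2 exec 'MUL B, 1'. After: A=-12 B=1 C=3 D=0 ZF=0 PC=3
Step 10: PC=3 exec 'SUB A, 6'. After: A=-18 B=1 C=3 D=0 ZF=0 PC=4
Step 11: PC=4 exec 'JMP 2'. After: A=-18 B=1 C=3 D=0 ZF=0 PC=2
Step 12: PC=2 exec 'MUL B, 1'. After: A=-18 B=1 C=3 D=0 ZF=0 PC=3
Step 13: PC=3 exec 'SUB A, 6'. After: A=-24 B=1 C=3 D=0 ZF=0 PC=4
Step 14: PC=4 exec 'JMP 2'. After: A=-24 B=1 C=3 D=0 ZF=0 PC=2
Step 15: PC=2 exec 'MUL B, 1'. After: A=-24 B=1 C=3 D=0 ZF=0 PC=3
After 50 steps: not halted. PC revisits the same instructions with no path to HALT; will never halt.

Answer: no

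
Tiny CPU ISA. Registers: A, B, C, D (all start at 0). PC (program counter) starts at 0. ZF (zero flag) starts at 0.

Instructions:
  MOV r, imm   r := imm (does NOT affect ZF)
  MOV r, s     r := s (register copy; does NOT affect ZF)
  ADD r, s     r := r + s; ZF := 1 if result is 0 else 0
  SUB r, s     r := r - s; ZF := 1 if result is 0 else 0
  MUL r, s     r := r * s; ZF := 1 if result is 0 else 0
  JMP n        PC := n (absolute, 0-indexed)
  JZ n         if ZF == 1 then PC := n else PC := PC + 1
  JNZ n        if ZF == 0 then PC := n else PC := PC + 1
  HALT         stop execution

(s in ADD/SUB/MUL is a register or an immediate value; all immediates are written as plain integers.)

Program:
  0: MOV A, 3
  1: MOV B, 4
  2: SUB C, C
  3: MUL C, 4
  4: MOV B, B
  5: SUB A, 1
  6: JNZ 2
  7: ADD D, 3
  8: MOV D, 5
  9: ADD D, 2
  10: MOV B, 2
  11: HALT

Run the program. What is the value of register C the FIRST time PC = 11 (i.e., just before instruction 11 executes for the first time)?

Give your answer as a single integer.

Step 1: PC=0 exec 'MOV A, 3'. After: A=3 B=0 C=0 D=0 ZF=0 PC=1
Step 2: PC=1 exec 'MOV B, 4'. After: A=3 B=4 C=0 D=0 ZF=0 PC=2
Step 3: PC=2 exec 'SUB C, C'. After: A=3 B=4 C=0 D=0 ZF=1 PC=3
Step 4: PC=3 exec 'MUL C, 4'. After: A=3 B=4 C=0 D=0 ZF=1 PC=4
Step 5: PC=4 exec 'MOV B, B'. After: A=3 B=4 C=0 D=0 ZF=1 PC=5
Step 6: PC=5 exec 'SUB A, 1'. After: A=2 B=4 C=0 D=0 ZF=0 PC=6
Step 7: PC=6 exec 'JNZ 2'. After: A=2 B=4 C=0 D=0 ZF=0 PC=2
Step 8: PC=2 exec 'SUB C, C'. After: A=2 B=4 C=0 D=0 ZF=1 PC=3
Step 9: PC=3 exec 'MUL C, 4'. After: A=2 B=4 C=0 D=0 ZF=1 PC=4
Step 10: PC=4 exec 'MOV B, B'. After: A=2 B=4 C=0 D=0 ZF=1 PC=5
Step 11: PC=5 exec 'SUB A, 1'. After: A=1 B=4 C=0 D=0 ZF=0 PC=6
Step 12: PC=6 exec 'JNZ 2'. After: A=1 B=4 C=0 D=0 ZF=0 PC=2
Step 13: PC=2 exec 'SUB C, C'. After: A=1 B=4 C=0 D=0 ZF=1 PC=3
Step 14: PC=3 exec 'MUL C, 4'. After: A=1 B=4 C=0 D=0 ZF=1 PC=4
Step 15: PC=4 exec 'MOV B, B'. After: A=1 B=4 C=0 D=0 ZF=1 PC=5
Step 16: PC=5 exec 'SUB A, 1'. After: A=0 B=4 C=0 D=0 ZF=1 PC=6
Step 17: PC=6 exec 'JNZ 2'. After: A=0 B=4 C=0 D=0 ZF=1 PC=7
Step 18: PC=7 exec 'ADD D, 3'. After: A=0 B=4 C=0 D=3 ZF=0 PC=8
Step 19: PC=8 exec 'MOV D, 5'. After: A=0 B=4 C=0 D=5 ZF=0 PC=9
Step 20: PC=9 exec 'ADD D, 2'. After: A=0 B=4 C=0 D=7 ZF=0 PC=10
Step 21: PC=10 exec 'MOV B, 2'. After: A=0 B=2 C=0 D=7 ZF=0 PC=11
First time PC=11: C=0

0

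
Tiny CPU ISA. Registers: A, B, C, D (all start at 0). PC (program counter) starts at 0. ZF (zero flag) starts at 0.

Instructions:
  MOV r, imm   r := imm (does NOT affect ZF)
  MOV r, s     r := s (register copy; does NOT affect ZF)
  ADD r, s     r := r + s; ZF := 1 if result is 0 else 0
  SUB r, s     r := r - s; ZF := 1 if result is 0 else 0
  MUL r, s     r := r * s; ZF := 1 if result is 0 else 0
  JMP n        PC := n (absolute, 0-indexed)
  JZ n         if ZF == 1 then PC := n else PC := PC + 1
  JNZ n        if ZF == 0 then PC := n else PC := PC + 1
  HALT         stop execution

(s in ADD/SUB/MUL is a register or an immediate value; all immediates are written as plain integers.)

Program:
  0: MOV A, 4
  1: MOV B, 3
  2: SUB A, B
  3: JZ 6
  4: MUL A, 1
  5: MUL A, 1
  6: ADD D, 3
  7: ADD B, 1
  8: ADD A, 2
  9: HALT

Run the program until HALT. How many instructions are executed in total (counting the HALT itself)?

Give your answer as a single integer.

Step 1: PC=0 exec 'MOV A, 4'. After: A=4 B=0 C=0 D=0 ZF=0 PC=1
Step 2: PC=1 exec 'MOV B, 3'. After: A=4 B=3 C=0 D=0 ZF=0 PC=2
Step 3: PC=2 exec 'SUB A, B'. After: A=1 B=3 C=0 D=0 ZF=0 PC=3
Step 4: PC=3 exec 'JZ 6'. After: A=1 B=3 C=0 D=0 ZF=0 PC=4
Step 5: PC=4 exec 'MUL A, 1'. After: A=1 B=3 C=0 D=0 ZF=0 PC=5
Step 6: PC=5 exec 'MUL A, 1'. After: A=1 B=3 C=0 D=0 ZF=0 PC=6
Step 7: PC=6 exec 'ADD D, 3'. After: A=1 B=3 C=0 D=3 ZF=0 PC=7
Step 8: PC=7 exec 'ADD B, 1'. After: A=1 B=4 C=0 D=3 ZF=0 PC=8
Step 9: PC=8 exec 'ADD A, 2'. After: A=3 B=4 C=0 D=3 ZF=0 PC=9
Step 10: PC=9 exec 'HALT'. After: A=3 B=4 C=0 D=3 ZF=0 PC=9 HALTED
Total instructions executed: 10

Answer: 10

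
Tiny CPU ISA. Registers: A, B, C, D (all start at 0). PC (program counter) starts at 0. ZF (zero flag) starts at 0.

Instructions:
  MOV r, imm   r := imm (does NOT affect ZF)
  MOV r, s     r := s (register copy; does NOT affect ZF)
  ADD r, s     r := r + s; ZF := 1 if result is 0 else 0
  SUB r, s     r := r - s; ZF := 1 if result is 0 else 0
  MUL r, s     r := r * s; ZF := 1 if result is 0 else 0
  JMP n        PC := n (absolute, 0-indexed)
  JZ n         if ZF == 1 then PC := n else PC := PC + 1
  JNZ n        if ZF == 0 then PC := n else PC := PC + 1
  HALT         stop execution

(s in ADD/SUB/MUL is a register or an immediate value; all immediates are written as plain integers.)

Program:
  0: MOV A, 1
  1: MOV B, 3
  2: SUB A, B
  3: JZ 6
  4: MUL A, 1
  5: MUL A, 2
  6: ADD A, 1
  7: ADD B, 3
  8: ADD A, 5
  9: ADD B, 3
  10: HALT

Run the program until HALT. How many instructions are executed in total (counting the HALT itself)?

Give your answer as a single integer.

Step 1: PC=0 exec 'MOV A, 1'. After: A=1 B=0 C=0 D=0 ZF=0 PC=1
Step 2: PC=1 exec 'MOV B, 3'. After: A=1 B=3 C=0 D=0 ZF=0 PC=2
Step 3: PC=2 exec 'SUB A, B'. After: A=-2 B=3 C=0 D=0 ZF=0 PC=3
Step 4: PC=3 exec 'JZ 6'. After: A=-2 B=3 C=0 D=0 ZF=0 PC=4
Step 5: PC=4 exec 'MUL A, 1'. After: A=-2 B=3 C=0 D=0 ZF=0 PC=5
Step 6: PC=5 exec 'MUL A, 2'. After: A=-4 B=3 C=0 D=0 ZF=0 PC=6
Step 7: PC=6 exec 'ADD A, 1'. After: A=-3 B=3 C=0 D=0 ZF=0 PC=7
Step 8: PC=7 exec 'ADD B, 3'. After: A=-3 B=6 C=0 D=0 ZF=0 PC=8
Step 9: PC=8 exec 'ADD A, 5'. After: A=2 B=6 C=0 D=0 ZF=0 PC=9
Step 10: PC=9 exec 'ADD B, 3'. After: A=2 B=9 C=0 D=0 ZF=0 PC=10
Step 11: PC=10 exec 'HALT'. After: A=2 B=9 C=0 D=0 ZF=0 PC=10 HALTED
Total instructions executed: 11

Answer: 11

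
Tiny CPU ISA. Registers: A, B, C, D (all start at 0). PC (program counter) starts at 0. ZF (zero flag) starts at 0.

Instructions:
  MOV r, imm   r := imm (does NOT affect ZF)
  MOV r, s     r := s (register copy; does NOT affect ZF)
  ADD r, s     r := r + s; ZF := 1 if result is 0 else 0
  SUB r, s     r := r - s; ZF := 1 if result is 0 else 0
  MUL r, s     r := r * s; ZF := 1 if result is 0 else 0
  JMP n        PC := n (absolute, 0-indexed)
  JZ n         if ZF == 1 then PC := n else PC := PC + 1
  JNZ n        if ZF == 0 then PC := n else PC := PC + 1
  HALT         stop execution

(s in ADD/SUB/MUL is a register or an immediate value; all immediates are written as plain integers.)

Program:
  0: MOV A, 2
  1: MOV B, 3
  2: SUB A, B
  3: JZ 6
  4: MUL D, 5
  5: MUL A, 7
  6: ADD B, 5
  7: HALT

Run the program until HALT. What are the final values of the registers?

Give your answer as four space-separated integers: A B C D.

Answer: -7 8 0 0

Derivation:
Step 1: PC=0 exec 'MOV A, 2'. After: A=2 B=0 C=0 D=0 ZF=0 PC=1
Step 2: PC=1 exec 'MOV B, 3'. After: A=2 B=3 C=0 D=0 ZF=0 PC=2
Step 3: PC=2 exec 'SUB A, B'. After: A=-1 B=3 C=0 D=0 ZF=0 PC=3
Step 4: PC=3 exec 'JZ 6'. After: A=-1 B=3 C=0 D=0 ZF=0 PC=4
Step 5: PC=4 exec 'MUL D, 5'. After: A=-1 B=3 C=0 D=0 ZF=1 PC=5
Step 6: PC=5 exec 'MUL A, 7'. After: A=-7 B=3 C=0 D=0 ZF=0 PC=6
Step 7: PC=6 exec 'ADD B, 5'. After: A=-7 B=8 C=0 D=0 ZF=0 PC=7
Step 8: PC=7 exec 'HALT'. After: A=-7 B=8 C=0 D=0 ZF=0 PC=7 HALTED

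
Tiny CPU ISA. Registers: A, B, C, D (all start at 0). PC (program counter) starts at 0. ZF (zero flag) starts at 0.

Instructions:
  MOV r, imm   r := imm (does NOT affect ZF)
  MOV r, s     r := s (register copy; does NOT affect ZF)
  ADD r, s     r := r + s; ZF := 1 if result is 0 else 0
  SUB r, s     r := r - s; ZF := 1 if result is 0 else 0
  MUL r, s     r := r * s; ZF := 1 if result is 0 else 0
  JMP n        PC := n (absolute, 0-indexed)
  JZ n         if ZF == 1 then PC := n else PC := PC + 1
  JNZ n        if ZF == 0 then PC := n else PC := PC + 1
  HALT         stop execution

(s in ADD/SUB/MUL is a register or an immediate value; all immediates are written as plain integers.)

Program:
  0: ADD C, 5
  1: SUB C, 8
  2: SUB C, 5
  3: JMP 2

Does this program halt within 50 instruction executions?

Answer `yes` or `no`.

Answer: no

Derivation:
Step 1: PC=0 exec 'ADD C, 5'. After: A=0 B=0 C=5 D=0 ZF=0 PC=1
Step 2: PC=1 exec 'SUB C, 8'. After: A=0 B=0 C=-3 D=0 ZF=0 PC=2
Step 3: PC=2 exec 'SUB C, 5'. After: A=0 B=0 C=-8 D=0 ZF=0 PC=3
Step 4: PC=3 exec 'JMP 2'. After: A=0 B=0 C=-8 D=0 ZF=0 PC=2
Step 5: PC=2 exec 'SUB C, 5'. After: A=0 B=0 C=-13 D=0 ZF=0 PC=3
Step 6: PC=3 exec 'JMP 2'. After: A=0 B=0 C=-13 D=0 ZF=0 PC=2
Step 7: PC=2 exec 'SUB C, 5'. After: A=0 B=0 C=-18 D=0 ZF=0 PC=3
Step 8: PC=3 exec 'JMP 2'. After: A=0 B=0 C=-18 D=0 ZF=0 PC=2
Step 9: PC=2 exec 'SUB C, 5'. After: A=0 B=0 C=-23 D=0 ZF=0 PC=3
Step 10: PC=3 exec 'JMP 2'. After: A=0 B=0 C=-23 D=0 ZF=0 PC=2
Step 11: PC=2 exec 'SUB C, 5'. After: A=0 B=0 C=-28 D=0 ZF=0 PC=3
Step 12: PC=3 exec 'JMP 2'. After: A=0 B=0 C=-28 D=0 ZF=0 PC=2
Step 13: PC=2 exec 'SUB C, 5'. After: A=0 B=0 C=-33 D=0 ZF=0 PC=3
Step 14: PC=3 exec 'JMP 2'. After: A=0 B=0 C=-33 D=0 ZF=0 PC=2
Step 15: PC=2 exec 'SUB C, 5'. After: A=0 B=0 C=-38 D=0 ZF=0 PC=3
After 50 steps: not halted. PC revisits the same instructions with no path to HALT; will never halt.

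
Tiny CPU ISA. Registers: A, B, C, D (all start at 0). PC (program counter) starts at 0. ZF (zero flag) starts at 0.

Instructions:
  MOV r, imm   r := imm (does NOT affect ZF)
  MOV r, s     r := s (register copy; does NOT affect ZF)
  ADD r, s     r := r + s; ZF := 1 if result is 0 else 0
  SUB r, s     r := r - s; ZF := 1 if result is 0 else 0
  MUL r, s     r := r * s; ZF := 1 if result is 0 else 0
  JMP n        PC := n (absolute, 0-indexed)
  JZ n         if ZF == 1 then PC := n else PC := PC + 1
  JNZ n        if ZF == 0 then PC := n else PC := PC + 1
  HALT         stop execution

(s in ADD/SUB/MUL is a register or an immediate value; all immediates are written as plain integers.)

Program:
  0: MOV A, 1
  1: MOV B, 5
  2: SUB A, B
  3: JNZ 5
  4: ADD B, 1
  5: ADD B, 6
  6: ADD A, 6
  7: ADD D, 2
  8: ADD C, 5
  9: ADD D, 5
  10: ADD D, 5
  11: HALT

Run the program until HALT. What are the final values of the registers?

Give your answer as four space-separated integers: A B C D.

Step 1: PC=0 exec 'MOV A, 1'. After: A=1 B=0 C=0 D=0 ZF=0 PC=1
Step 2: PC=1 exec 'MOV B, 5'. After: A=1 B=5 C=0 D=0 ZF=0 PC=2
Step 3: PC=2 exec 'SUB A, B'. After: A=-4 B=5 C=0 D=0 ZF=0 PC=3
Step 4: PC=3 exec 'JNZ 5'. After: A=-4 B=5 C=0 D=0 ZF=0 PC=5
Step 5: PC=5 exec 'ADD B, 6'. After: A=-4 B=11 C=0 D=0 ZF=0 PC=6
Step 6: PC=6 exec 'ADD A, 6'. After: A=2 B=11 C=0 D=0 ZF=0 PC=7
Step 7: PC=7 exec 'ADD D, 2'. After: A=2 B=11 C=0 D=2 ZF=0 PC=8
Step 8: PC=8 exec 'ADD C, 5'. After: A=2 B=11 C=5 D=2 ZF=0 PC=9
Step 9: PC=9 exec 'ADD D, 5'. After: A=2 B=11 C=5 D=7 ZF=0 PC=10
Step 10: PC=10 exec 'ADD D, 5'. After: A=2 B=11 C=5 D=12 ZF=0 PC=11
Step 11: PC=11 exec 'HALT'. After: A=2 B=11 C=5 D=12 ZF=0 PC=11 HALTED

Answer: 2 11 5 12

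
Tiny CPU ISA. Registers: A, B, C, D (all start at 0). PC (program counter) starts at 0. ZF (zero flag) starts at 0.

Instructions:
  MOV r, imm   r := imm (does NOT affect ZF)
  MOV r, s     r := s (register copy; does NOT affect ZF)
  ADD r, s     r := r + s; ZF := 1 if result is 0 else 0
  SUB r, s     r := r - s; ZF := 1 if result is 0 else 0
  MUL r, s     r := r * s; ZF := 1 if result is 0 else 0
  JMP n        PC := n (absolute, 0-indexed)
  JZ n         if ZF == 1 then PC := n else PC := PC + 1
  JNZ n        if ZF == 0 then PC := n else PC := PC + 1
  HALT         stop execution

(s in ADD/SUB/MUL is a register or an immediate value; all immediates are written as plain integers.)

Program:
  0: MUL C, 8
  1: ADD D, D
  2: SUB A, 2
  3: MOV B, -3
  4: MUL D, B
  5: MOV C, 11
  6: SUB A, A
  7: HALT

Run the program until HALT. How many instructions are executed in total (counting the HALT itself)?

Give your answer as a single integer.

Step 1: PC=0 exec 'MUL C, 8'. After: A=0 B=0 C=0 D=0 ZF=1 PC=1
Step 2: PC=1 exec 'ADD D, D'. After: A=0 B=0 C=0 D=0 ZF=1 PC=2
Step 3: PC=2 exec 'SUB A, 2'. After: A=-2 B=0 C=0 D=0 ZF=0 PC=3
Step 4: PC=3 exec 'MOV B, -3'. After: A=-2 B=-3 C=0 D=0 ZF=0 PC=4
Step 5: PC=4 exec 'MUL D, B'. After: A=-2 B=-3 C=0 D=0 ZF=1 PC=5
Step 6: PC=5 exec 'MOV C, 11'. After: A=-2 B=-3 C=11 D=0 ZF=1 PC=6
Step 7: PC=6 exec 'SUB A, A'. After: A=0 B=-3 C=11 D=0 ZF=1 PC=7
Step 8: PC=7 exec 'HALT'. After: A=0 B=-3 C=11 D=0 ZF=1 PC=7 HALTED
Total instructions executed: 8

Answer: 8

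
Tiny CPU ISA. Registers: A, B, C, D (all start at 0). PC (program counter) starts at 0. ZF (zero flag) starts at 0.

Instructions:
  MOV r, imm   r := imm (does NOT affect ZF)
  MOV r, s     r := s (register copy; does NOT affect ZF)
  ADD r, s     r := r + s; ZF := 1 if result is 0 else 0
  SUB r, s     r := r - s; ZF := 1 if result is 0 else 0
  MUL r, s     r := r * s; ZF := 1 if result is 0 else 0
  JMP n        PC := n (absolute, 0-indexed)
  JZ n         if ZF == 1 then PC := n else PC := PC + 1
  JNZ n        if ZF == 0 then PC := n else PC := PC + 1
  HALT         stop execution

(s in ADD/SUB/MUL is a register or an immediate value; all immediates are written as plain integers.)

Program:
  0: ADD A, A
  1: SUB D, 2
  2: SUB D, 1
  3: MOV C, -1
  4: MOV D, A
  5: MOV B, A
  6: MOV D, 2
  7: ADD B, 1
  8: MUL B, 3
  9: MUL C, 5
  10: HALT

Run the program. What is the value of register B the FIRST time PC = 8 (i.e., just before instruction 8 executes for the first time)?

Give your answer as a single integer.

Step 1: PC=0 exec 'ADD A, A'. After: A=0 B=0 C=0 D=0 ZF=1 PC=1
Step 2: PC=1 exec 'SUB D, 2'. After: A=0 B=0 C=0 D=-2 ZF=0 PC=2
Step 3: PC=2 exec 'SUB D, 1'. After: A=0 B=0 C=0 D=-3 ZF=0 PC=3
Step 4: PC=3 exec 'MOV C, -1'. After: A=0 B=0 C=-1 D=-3 ZF=0 PC=4
Step 5: PC=4 exec 'MOV D, A'. After: A=0 B=0 C=-1 D=0 ZF=0 PC=5
Step 6: PC=5 exec 'MOV B, A'. After: A=0 B=0 C=-1 D=0 ZF=0 PC=6
Step 7: PC=6 exec 'MOV D, 2'. After: A=0 B=0 C=-1 D=2 ZF=0 PC=7
Step 8: PC=7 exec 'ADD B, 1'. After: A=0 B=1 C=-1 D=2 ZF=0 PC=8
First time PC=8: B=1

1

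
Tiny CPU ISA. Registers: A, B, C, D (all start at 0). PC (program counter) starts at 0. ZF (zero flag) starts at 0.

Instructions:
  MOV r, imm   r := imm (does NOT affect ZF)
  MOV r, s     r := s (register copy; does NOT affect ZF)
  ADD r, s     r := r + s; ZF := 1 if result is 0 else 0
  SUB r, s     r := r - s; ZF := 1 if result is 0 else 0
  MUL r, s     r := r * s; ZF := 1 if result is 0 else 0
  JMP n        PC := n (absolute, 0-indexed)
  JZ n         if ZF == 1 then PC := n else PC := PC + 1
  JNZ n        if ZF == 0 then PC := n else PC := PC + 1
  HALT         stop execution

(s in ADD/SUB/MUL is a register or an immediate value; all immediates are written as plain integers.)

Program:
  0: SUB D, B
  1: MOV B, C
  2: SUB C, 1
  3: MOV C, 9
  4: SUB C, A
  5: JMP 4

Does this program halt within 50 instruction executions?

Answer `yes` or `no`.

Answer: no

Derivation:
Step 1: PC=0 exec 'SUB D, B'. After: A=0 B=0 C=0 D=0 ZF=1 PC=1
Step 2: PC=1 exec 'MOV B, C'. After: A=0 B=0 C=0 D=0 ZF=1 PC=2
Step 3: PC=2 exec 'SUB C, 1'. After: A=0 B=0 C=-1 D=0 ZF=0 PC=3
Step 4: PC=3 exec 'MOV C, 9'. After: A=0 B=0 C=9 D=0 ZF=0 PC=4
Step 5: PC=4 exec 'SUB C, A'. After: A=0 B=0 C=9 D=0 ZF=0 PC=5
Step 6: PC=5 exec 'JMP 4'. After: A=0 B=0 C=9 D=0 ZF=0 PC=4
State after step 6 equals state after step 4: the program is in a cycle of length 2 and will never halt.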